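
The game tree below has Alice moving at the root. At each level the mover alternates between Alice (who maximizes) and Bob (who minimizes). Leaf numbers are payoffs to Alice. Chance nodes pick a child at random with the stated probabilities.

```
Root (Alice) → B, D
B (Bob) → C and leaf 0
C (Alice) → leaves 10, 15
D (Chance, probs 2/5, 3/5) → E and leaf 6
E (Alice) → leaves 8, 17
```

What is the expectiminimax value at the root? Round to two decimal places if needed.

C (Alice): max(10, 15) = 15
B (Bob): min(15, 0) = 0
E (Alice): max(8, 17) = 17
D (Chance): 2/5·17 + 3/5·6 = 10.4
Root (Alice): max(0, 10.4) = 10.4

10.4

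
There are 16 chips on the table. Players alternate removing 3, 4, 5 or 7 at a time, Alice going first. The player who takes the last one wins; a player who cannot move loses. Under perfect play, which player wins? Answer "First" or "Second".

First

Positions where the player to move wins (W) vs loses (L):
i:   0  1  2  3  4  5  6  7  8  9 10 11 12 13 14 15 16
     L  L  L  W  W  W  W  W  W  W  L  L  L  W  W  W  W
Position 16 is W, so the first player wins.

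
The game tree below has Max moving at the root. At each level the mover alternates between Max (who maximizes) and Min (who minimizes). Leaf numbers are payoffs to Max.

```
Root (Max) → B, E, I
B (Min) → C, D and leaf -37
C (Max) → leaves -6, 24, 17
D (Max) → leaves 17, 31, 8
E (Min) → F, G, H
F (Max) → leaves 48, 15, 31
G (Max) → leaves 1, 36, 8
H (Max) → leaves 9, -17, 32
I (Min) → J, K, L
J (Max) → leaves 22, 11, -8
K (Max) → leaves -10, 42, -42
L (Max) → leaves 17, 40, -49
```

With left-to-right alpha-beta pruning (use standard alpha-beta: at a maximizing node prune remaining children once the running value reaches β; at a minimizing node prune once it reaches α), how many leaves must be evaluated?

C [α=-∞,β=+∞]: v=24
D [α=-∞,β=24]: v=31 after child 2 ≥ β → β-cutoff, skip 1
B [α=-∞,β=+∞]: v=-37
F [α=-37,β=+∞]: v=48
G [α=-37,β=48]: v=36
H [α=-37,β=36]: v=32
E [α=-37,β=+∞]: v=32
J [α=32,β=+∞]: v=22
I [α=32,β=+∞]: v=22 after child 1 ≤ α → α-cutoff, skip 2
Root [α=-∞,β=+∞]: v=32
Leaves evaluated: 18 of 25.

18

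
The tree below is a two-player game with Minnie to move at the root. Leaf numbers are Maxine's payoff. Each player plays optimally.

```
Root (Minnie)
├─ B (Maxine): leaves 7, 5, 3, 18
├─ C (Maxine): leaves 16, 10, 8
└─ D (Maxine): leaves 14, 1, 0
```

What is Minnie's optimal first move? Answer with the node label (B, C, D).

D

B (Maxine): max(7, 5, 3, 18) = 18
C (Maxine): max(16, 10, 8) = 16
D (Maxine): max(14, 1, 0) = 14
Root (Minnie): min(18, 16, 14) = 14
Minnie picks the child with the lowest value: D (value 14).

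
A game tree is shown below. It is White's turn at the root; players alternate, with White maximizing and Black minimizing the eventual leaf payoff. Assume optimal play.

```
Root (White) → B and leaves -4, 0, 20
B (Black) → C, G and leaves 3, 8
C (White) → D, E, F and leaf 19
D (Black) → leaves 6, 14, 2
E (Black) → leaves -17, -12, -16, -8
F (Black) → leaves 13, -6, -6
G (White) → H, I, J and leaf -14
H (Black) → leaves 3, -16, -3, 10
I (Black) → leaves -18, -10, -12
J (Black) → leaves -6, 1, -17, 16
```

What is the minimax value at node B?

-14

D: min(6, 14, 2) = 2
E: min(-17, -12, -16, -8) = -17
F: min(13, -6, -6) = -6
C: max(2, -17, -6, 19) = 19
H: min(3, -16, -3, 10) = -16
I: min(-18, -10, -12) = -18
J: min(-6, 1, -17, 16) = -17
G: max(-16, -18, -17, -14) = -14
B: min(19, -14, 3, 8) = -14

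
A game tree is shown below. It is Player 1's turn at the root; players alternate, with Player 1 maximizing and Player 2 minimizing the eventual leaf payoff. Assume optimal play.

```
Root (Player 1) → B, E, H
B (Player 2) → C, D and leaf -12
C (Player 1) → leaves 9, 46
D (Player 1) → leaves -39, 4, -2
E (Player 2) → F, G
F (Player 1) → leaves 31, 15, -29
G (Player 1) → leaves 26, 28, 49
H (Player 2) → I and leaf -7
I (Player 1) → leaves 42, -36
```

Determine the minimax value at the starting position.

31

C (Player 1): max(9, 46) = 46
D (Player 1): max(-39, 4, -2) = 4
B (Player 2): min(46, 4, -12) = -12
F (Player 1): max(31, 15, -29) = 31
G (Player 1): max(26, 28, 49) = 49
E (Player 2): min(31, 49) = 31
I (Player 1): max(42, -36) = 42
H (Player 2): min(42, -7) = -7
Root (Player 1): max(-12, 31, -7) = 31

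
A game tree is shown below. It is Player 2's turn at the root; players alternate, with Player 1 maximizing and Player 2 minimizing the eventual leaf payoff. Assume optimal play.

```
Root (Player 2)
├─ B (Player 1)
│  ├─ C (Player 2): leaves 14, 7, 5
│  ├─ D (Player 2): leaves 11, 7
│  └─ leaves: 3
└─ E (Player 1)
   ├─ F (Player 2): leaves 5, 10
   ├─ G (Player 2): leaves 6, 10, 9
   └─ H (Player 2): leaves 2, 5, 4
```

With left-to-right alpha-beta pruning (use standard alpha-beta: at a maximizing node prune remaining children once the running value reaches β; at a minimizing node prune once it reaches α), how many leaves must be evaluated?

12

C [α=-∞,β=+∞]: v=5
D [α=5,β=+∞]: v=7
B [α=-∞,β=+∞]: v=7
F [α=-∞,β=7]: v=5
G [α=5,β=7]: v=6
H [α=6,β=7]: v=2 after child 1 ≤ α → α-cutoff, skip 2
E [α=-∞,β=7]: v=6
Root [α=-∞,β=+∞]: v=6
Leaves evaluated: 12 of 14.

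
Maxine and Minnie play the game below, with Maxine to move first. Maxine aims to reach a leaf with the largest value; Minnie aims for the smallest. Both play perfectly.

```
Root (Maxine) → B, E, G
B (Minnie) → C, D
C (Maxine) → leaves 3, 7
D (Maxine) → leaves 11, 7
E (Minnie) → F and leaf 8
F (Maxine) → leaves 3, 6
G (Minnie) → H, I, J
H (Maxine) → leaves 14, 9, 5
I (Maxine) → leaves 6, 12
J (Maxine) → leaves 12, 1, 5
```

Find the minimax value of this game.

12

C (Maxine): max(3, 7) = 7
D (Maxine): max(11, 7) = 11
B (Minnie): min(7, 11) = 7
F (Maxine): max(3, 6) = 6
E (Minnie): min(6, 8) = 6
H (Maxine): max(14, 9, 5) = 14
I (Maxine): max(6, 12) = 12
J (Maxine): max(12, 1, 5) = 12
G (Minnie): min(14, 12, 12) = 12
Root (Maxine): max(7, 6, 12) = 12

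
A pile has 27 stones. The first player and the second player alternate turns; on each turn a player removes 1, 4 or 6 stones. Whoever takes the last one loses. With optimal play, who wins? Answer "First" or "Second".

Compute winning (W) and losing (L) positions by backward induction:
i:   0  1  2  3  4  5  6  7  8  9 10 11 12 13 14 15 16 17 18 19 20 21 22 23 24 25 26 27
     W  L  W  L  W  W  L  W  L  W  W  L  W  L  W  W  L  W  L  W  W  L  W  L  W  W  L  W
Position 27 is W, so the first player wins.

First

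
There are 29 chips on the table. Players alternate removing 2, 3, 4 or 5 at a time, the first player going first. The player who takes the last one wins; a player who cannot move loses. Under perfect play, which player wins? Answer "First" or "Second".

Second

Compute winning (W) and losing (L) positions by backward induction:
i:   0  1  2  3  4  5  6  7  8  9 10 11 12 13 14 15 16 17 18 19 20 21 22 23 24 25 26 27 28 29
     L  L  W  W  W  W  W  L  L  W  W  W  W  W  L  L  W  W  W  W  W  L  L  W  W  W  W  W  L  L
Position 29 is L, so the second player wins.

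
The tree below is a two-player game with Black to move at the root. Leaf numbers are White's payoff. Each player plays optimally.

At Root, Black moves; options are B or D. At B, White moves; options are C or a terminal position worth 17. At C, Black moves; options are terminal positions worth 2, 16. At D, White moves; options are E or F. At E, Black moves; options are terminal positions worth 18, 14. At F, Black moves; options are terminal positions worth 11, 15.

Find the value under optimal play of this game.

14

C (Black): min(2, 16) = 2
B (White): max(2, 17) = 17
E (Black): min(18, 14) = 14
F (Black): min(11, 15) = 11
D (White): max(14, 11) = 14
Root (Black): min(17, 14) = 14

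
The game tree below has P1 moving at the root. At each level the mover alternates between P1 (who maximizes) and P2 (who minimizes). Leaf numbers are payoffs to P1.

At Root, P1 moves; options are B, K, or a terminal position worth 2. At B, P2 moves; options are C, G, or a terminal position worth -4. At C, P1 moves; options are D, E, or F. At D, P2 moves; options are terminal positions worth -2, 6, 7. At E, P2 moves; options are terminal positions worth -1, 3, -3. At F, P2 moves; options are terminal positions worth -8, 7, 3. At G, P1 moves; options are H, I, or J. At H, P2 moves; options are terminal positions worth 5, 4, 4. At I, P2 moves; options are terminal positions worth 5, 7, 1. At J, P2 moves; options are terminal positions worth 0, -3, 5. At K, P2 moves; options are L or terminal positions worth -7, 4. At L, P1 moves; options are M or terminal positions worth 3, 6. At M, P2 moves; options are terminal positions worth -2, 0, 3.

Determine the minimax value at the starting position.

D (P2): min(-2, 6, 7) = -2
E (P2): min(-1, 3, -3) = -3
F (P2): min(-8, 7, 3) = -8
C (P1): max(-2, -3, -8) = -2
H (P2): min(5, 4, 4) = 4
I (P2): min(5, 7, 1) = 1
J (P2): min(0, -3, 5) = -3
G (P1): max(4, 1, -3) = 4
B (P2): min(-2, 4, -4) = -4
M (P2): min(-2, 0, 3) = -2
L (P1): max(-2, 3, 6) = 6
K (P2): min(6, -7, 4) = -7
Root (P1): max(-4, -7, 2) = 2

2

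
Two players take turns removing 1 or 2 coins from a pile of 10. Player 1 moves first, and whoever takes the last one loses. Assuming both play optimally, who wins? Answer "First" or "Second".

Second

Mark each pile size as W (mover wins) or L (mover loses):
i:   0  1  2  3  4  5  6  7  8  9 10
     W  L  W  W  L  W  W  L  W  W  L
Position 10 is L, so the second player wins.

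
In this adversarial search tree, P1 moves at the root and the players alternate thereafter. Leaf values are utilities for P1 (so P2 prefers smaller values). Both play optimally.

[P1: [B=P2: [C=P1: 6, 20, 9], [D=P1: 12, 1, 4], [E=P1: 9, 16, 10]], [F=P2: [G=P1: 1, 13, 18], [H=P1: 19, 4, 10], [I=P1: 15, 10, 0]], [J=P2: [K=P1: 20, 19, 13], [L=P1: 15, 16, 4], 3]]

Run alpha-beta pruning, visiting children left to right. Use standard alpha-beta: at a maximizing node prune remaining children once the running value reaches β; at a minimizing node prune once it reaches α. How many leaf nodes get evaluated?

C [α=-∞,β=+∞]: v=20
D [α=-∞,β=20]: v=12
E [α=-∞,β=12]: v=16 after child 2 ≥ β → β-cutoff, skip 1
B [α=-∞,β=+∞]: v=12
G [α=12,β=+∞]: v=18
H [α=12,β=18]: v=19 after child 1 ≥ β → β-cutoff, skip 2
I [α=12,β=18]: v=15
F [α=12,β=+∞]: v=15
K [α=15,β=+∞]: v=20
L [α=15,β=20]: v=16
J [α=15,β=+∞]: v=3
Root [α=-∞,β=+∞]: v=15
Leaves evaluated: 22 of 25.

22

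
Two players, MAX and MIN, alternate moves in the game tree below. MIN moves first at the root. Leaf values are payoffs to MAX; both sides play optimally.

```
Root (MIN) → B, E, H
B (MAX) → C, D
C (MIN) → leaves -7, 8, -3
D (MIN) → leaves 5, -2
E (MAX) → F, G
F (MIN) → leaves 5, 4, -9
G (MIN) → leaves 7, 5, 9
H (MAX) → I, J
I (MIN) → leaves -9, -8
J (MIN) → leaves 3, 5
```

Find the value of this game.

-2

C (MIN): min(-7, 8, -3) = -7
D (MIN): min(5, -2) = -2
B (MAX): max(-7, -2) = -2
F (MIN): min(5, 4, -9) = -9
G (MIN): min(7, 5, 9) = 5
E (MAX): max(-9, 5) = 5
I (MIN): min(-9, -8) = -9
J (MIN): min(3, 5) = 3
H (MAX): max(-9, 3) = 3
Root (MIN): min(-2, 5, 3) = -2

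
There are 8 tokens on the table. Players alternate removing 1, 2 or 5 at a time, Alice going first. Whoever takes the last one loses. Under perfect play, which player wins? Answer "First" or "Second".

W/L table (W = player to move can force a win):
i:   0  1  2  3  4  5  6  7  8
     W  L  W  W  L  W  W  L  W
Position 8 is W, so the first player wins.

First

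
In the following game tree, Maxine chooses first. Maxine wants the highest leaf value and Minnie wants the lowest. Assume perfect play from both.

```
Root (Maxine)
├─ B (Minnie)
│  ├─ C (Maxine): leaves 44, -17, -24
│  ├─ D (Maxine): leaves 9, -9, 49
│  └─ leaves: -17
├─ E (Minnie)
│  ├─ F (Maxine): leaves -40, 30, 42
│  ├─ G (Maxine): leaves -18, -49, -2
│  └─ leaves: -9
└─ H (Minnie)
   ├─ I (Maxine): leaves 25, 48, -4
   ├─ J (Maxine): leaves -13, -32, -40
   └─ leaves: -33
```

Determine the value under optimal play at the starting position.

C (Maxine): max(44, -17, -24) = 44
D (Maxine): max(9, -9, 49) = 49
B (Minnie): min(44, 49, -17) = -17
F (Maxine): max(-40, 30, 42) = 42
G (Maxine): max(-18, -49, -2) = -2
E (Minnie): min(42, -2, -9) = -9
I (Maxine): max(25, 48, -4) = 48
J (Maxine): max(-13, -32, -40) = -13
H (Minnie): min(48, -13, -33) = -33
Root (Maxine): max(-17, -9, -33) = -9

-9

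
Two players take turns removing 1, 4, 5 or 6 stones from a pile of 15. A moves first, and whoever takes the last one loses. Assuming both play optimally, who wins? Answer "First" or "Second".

i:   0  1  2  3  4  5  6  7  8  9 10 11 12 13 14 15
     W  L  W  L  W  W  W  W  W  W  L  W  L  W  W  W
Position 15 is W, so the first player wins.

First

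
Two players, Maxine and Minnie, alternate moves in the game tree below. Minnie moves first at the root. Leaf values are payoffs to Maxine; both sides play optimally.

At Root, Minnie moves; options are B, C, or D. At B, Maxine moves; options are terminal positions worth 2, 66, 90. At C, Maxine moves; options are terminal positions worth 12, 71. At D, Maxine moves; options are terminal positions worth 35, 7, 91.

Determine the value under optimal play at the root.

71

B (Maxine): max(2, 66, 90) = 90
C (Maxine): max(12, 71) = 71
D (Maxine): max(35, 7, 91) = 91
Root (Minnie): min(90, 71, 91) = 71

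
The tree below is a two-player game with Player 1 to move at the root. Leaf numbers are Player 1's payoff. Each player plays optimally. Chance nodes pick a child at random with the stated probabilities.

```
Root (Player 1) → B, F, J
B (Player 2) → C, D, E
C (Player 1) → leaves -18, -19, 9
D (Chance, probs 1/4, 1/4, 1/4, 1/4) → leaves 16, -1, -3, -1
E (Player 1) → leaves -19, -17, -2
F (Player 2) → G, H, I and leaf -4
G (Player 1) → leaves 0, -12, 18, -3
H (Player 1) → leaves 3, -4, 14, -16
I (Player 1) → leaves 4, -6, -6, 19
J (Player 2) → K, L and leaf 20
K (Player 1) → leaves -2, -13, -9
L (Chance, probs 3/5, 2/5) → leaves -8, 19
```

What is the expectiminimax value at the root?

C (Player 1): max(-18, -19, 9) = 9
D (Chance): 1/4·16 + 1/4·-1 + 1/4·-3 + 1/4·-1 = 2.75
E (Player 1): max(-19, -17, -2) = -2
B (Player 2): min(9, 2.75, -2) = -2
G (Player 1): max(0, -12, 18, -3) = 18
H (Player 1): max(3, -4, 14, -16) = 14
I (Player 1): max(4, -6, -6, 19) = 19
F (Player 2): min(18, 14, 19, -4) = -4
K (Player 1): max(-2, -13, -9) = -2
L (Chance): 3/5·-8 + 2/5·19 = 2.8
J (Player 2): min(-2, 2.8, 20) = -2
Root (Player 1): max(-2, -4, -2) = -2

-2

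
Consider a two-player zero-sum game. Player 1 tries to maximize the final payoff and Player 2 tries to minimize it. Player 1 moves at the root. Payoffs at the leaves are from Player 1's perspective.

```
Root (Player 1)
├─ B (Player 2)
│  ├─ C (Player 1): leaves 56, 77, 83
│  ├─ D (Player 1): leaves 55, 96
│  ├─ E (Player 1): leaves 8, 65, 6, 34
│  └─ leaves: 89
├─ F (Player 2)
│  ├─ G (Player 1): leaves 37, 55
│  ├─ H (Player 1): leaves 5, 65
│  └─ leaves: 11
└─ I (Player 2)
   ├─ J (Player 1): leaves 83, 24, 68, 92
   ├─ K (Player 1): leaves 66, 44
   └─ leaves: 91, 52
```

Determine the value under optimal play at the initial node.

65

C (Player 1): max(56, 77, 83) = 83
D (Player 1): max(55, 96) = 96
E (Player 1): max(8, 65, 6, 34) = 65
B (Player 2): min(83, 96, 65, 89) = 65
G (Player 1): max(37, 55) = 55
H (Player 1): max(5, 65) = 65
F (Player 2): min(55, 65, 11) = 11
J (Player 1): max(83, 24, 68, 92) = 92
K (Player 1): max(66, 44) = 66
I (Player 2): min(92, 66, 91, 52) = 52
Root (Player 1): max(65, 11, 52) = 65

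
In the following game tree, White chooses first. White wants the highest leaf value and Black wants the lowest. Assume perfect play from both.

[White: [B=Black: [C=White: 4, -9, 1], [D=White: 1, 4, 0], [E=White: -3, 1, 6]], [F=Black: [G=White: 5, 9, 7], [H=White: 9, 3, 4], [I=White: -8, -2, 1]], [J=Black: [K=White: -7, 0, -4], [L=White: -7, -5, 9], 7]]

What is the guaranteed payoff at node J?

0

K: max(-7, 0, -4) = 0
L: max(-7, -5, 9) = 9
J: min(0, 9, 7) = 0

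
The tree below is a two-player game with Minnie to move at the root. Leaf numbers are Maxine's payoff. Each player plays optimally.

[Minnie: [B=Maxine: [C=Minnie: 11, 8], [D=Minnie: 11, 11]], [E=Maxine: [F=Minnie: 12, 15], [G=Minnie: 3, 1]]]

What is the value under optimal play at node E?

12

F: min(12, 15) = 12
G: min(3, 1) = 1
E: max(12, 1) = 12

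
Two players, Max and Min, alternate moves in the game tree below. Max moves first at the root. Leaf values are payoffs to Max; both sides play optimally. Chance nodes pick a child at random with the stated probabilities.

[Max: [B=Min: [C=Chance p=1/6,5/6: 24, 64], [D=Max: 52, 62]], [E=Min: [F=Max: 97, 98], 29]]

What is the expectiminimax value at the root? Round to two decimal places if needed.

C (Chance): 1/6·24 + 5/6·64 = 57.33
D (Max): max(52, 62) = 62
B (Min): min(57.33, 62) = 57.33
F (Max): max(97, 98) = 98
E (Min): min(98, 29) = 29
Root (Max): max(57.33, 29) = 57.33

57.33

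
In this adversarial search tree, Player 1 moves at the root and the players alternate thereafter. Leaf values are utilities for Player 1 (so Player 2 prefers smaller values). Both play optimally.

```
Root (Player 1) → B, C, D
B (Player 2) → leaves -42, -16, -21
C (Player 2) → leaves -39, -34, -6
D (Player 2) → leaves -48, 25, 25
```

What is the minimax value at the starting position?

-39

B (Player 2): min(-42, -16, -21) = -42
C (Player 2): min(-39, -34, -6) = -39
D (Player 2): min(-48, 25, 25) = -48
Root (Player 1): max(-42, -39, -48) = -39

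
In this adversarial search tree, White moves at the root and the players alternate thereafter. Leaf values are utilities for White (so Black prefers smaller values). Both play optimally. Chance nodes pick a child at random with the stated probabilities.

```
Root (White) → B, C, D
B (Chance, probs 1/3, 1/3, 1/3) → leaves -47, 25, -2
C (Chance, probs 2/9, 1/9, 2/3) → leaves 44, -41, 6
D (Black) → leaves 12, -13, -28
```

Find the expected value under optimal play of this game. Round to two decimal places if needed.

9.22

B (Chance): 1/3·-47 + 1/3·25 + 1/3·-2 = -8
C (Chance): 2/9·44 + 1/9·-41 + 2/3·6 = 9.22
D (Black): min(12, -13, -28) = -28
Root (White): max(-8, 9.22, -28) = 9.22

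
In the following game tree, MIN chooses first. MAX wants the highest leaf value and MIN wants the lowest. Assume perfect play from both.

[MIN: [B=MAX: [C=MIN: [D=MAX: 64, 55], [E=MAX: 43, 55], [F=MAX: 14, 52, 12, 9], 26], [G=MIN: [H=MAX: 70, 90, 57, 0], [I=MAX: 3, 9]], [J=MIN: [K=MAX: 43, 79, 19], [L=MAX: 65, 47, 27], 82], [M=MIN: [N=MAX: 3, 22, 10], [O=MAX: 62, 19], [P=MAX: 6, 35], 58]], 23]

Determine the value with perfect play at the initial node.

23

D (MAX): max(64, 55) = 64
E (MAX): max(43, 55) = 55
F (MAX): max(14, 52, 12, 9) = 52
C (MIN): min(64, 55, 52, 26) = 26
H (MAX): max(70, 90, 57, 0) = 90
I (MAX): max(3, 9) = 9
G (MIN): min(90, 9) = 9
K (MAX): max(43, 79, 19) = 79
L (MAX): max(65, 47, 27) = 65
J (MIN): min(79, 65, 82) = 65
N (MAX): max(3, 22, 10) = 22
O (MAX): max(62, 19) = 62
P (MAX): max(6, 35) = 35
M (MIN): min(22, 62, 35, 58) = 22
B (MAX): max(26, 9, 65, 22) = 65
Root (MIN): min(65, 23) = 23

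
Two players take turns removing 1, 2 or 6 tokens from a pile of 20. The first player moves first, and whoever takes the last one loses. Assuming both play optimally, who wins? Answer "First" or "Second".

First

Compute winning (W) and losing (L) positions by backward induction:
i:   0  1  2  3  4  5  6  7  8  9 10 11 12 13 14 15 16 17 18 19 20
     W  L  W  W  L  W  W  W  L  W  W  L  W  W  W  L  W  W  L  W  W
Position 20 is W, so the first player wins.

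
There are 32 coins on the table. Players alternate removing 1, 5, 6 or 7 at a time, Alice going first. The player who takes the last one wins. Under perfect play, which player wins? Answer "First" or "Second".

First

Mark each pile size as W (mover wins) or L (mover loses):
i:   0  1  2  3  4  5  6  7  8  9 10 11 12 13 14 15 16 17 18 19 20 21 22 23 24 25 26 27 28 29 30 31 32
     L  W  L  W  L  W  W  W  W  W  W  W  L  W  L  W  L  W  W  W  W  W  W  W  L  W  L  W  L  W  W  W  W
Position 32 is W, so the first player wins.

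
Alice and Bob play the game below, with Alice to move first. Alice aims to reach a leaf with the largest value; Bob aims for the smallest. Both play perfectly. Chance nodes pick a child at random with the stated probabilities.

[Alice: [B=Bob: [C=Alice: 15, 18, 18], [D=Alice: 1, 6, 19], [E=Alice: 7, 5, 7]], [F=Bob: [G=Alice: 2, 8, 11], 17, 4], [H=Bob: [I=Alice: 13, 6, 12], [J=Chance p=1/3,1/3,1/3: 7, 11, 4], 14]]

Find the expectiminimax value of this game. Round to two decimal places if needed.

C (Alice): max(15, 18, 18) = 18
D (Alice): max(1, 6, 19) = 19
E (Alice): max(7, 5, 7) = 7
B (Bob): min(18, 19, 7) = 7
G (Alice): max(2, 8, 11) = 11
F (Bob): min(11, 17, 4) = 4
I (Alice): max(13, 6, 12) = 13
J (Chance): 1/3·7 + 1/3·11 + 1/3·4 = 7.33
H (Bob): min(13, 7.33, 14) = 7.33
Root (Alice): max(7, 4, 7.33) = 7.33

7.33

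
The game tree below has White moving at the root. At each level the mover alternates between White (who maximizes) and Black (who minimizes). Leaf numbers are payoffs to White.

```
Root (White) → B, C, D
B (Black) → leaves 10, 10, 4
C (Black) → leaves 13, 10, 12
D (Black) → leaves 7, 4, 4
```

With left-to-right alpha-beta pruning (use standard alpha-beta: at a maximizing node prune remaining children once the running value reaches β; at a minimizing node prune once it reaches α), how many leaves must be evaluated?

B [α=-∞,β=+∞]: v=4
C [α=4,β=+∞]: v=10
D [α=10,β=+∞]: v=7 after child 1 ≤ α → α-cutoff, skip 2
Root [α=-∞,β=+∞]: v=10
Leaves evaluated: 7 of 9.

7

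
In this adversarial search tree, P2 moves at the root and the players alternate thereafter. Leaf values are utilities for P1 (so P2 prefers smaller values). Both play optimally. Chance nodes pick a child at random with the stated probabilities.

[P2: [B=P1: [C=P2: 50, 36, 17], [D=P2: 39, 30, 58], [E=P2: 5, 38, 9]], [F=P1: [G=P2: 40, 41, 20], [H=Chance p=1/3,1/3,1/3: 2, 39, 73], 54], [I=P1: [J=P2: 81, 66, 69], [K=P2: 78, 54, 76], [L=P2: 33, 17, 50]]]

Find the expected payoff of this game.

30

C (P2): min(50, 36, 17) = 17
D (P2): min(39, 30, 58) = 30
E (P2): min(5, 38, 9) = 5
B (P1): max(17, 30, 5) = 30
G (P2): min(40, 41, 20) = 20
H (Chance): 1/3·2 + 1/3·39 + 1/3·73 = 38
F (P1): max(20, 38, 54) = 54
J (P2): min(81, 66, 69) = 66
K (P2): min(78, 54, 76) = 54
L (P2): min(33, 17, 50) = 17
I (P1): max(66, 54, 17) = 66
Root (P2): min(30, 54, 66) = 30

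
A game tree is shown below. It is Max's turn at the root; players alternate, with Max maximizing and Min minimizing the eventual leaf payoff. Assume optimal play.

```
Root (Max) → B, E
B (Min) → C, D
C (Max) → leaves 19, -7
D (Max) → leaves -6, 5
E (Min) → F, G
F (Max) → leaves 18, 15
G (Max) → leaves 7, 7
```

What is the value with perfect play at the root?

7

C (Max): max(19, -7) = 19
D (Max): max(-6, 5) = 5
B (Min): min(19, 5) = 5
F (Max): max(18, 15) = 18
G (Max): max(7, 7) = 7
E (Min): min(18, 7) = 7
Root (Max): max(5, 7) = 7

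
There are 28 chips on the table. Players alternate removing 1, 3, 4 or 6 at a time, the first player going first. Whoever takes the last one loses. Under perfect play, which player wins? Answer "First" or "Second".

Mark each pile size as W (mover wins) or L (mover loses):
i:   0  1  2  3  4  5  6  7  8  9 10 11 12 13 14 15 16 17 18 19 20 21 22 23 24 25 26 27 28
     W  L  W  L  W  W  W  W  L  W  L  W  W  W  W  L  W  L  W  W  W  W  L  W  L  W  W  W  W
Position 28 is W, so the first player wins.

First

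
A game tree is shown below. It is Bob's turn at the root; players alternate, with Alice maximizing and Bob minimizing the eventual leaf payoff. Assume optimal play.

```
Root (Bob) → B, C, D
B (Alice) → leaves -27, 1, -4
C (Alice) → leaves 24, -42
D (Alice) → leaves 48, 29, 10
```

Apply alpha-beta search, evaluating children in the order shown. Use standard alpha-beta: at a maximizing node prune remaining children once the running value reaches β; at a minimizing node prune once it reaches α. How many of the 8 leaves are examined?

5

B [α=-∞,β=+∞]: v=1
C [α=-∞,β=1]: v=24 after child 1 ≥ β → β-cutoff, skip 1
D [α=-∞,β=1]: v=48 after child 1 ≥ β → β-cutoff, skip 2
Root [α=-∞,β=+∞]: v=1
Leaves evaluated: 5 of 8.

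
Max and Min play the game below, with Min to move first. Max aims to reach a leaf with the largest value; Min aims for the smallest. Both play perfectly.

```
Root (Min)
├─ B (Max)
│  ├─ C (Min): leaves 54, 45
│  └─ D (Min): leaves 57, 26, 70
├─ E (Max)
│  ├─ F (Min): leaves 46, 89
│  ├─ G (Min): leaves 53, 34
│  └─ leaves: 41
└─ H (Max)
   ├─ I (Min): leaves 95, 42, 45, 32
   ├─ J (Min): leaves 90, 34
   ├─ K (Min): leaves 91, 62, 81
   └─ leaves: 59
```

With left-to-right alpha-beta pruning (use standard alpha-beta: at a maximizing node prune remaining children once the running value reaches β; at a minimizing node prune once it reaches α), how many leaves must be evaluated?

C [α=-∞,β=+∞]: v=45
D [α=45,β=+∞]: v=26 after child 2 ≤ α → α-cutoff, skip 1
B [α=-∞,β=+∞]: v=45
F [α=-∞,β=45]: v=46
E [α=-∞,β=45]: v=46 after child 1 ≥ β → β-cutoff, skip 2
I [α=-∞,β=45]: v=32
J [α=32,β=45]: v=34
K [α=34,β=45]: v=62
H [α=-∞,β=45]: v=62 after child 3 ≥ β → β-cutoff, skip 1
Root [α=-∞,β=+∞]: v=45
Leaves evaluated: 15 of 20.

15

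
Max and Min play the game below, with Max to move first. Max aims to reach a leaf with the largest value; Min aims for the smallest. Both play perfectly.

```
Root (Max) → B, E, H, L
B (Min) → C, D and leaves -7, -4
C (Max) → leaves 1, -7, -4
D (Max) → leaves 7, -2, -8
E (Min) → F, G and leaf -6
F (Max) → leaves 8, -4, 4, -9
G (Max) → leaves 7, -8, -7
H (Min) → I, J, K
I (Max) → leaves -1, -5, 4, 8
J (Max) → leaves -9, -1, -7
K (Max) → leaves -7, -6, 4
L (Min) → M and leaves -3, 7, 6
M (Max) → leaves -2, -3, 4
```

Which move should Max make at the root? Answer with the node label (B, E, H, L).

H

C (Max): max(1, -7, -4) = 1
D (Max): max(7, -2, -8) = 7
B (Min): min(1, 7, -7, -4) = -7
F (Max): max(8, -4, 4, -9) = 8
G (Max): max(7, -8, -7) = 7
E (Min): min(8, 7, -6) = -6
I (Max): max(-1, -5, 4, 8) = 8
J (Max): max(-9, -1, -7) = -1
K (Max): max(-7, -6, 4) = 4
H (Min): min(8, -1, 4) = -1
M (Max): max(-2, -3, 4) = 4
L (Min): min(4, -3, 7, 6) = -3
Root (Max): max(-7, -6, -1, -3) = -1
Max picks the child with the highest value: H (value -1).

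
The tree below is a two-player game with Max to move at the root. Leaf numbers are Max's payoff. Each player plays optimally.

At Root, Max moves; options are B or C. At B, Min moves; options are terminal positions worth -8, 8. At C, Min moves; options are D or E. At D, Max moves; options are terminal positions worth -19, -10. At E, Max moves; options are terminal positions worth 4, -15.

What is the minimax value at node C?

-10

D: max(-19, -10) = -10
E: max(4, -15) = 4
C: min(-10, 4) = -10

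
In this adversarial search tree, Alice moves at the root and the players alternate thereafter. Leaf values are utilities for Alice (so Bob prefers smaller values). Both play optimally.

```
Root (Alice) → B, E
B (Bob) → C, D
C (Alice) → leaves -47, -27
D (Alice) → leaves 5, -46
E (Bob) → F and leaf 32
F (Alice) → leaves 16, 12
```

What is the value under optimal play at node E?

16

F: max(16, 12) = 16
E: min(16, 32) = 16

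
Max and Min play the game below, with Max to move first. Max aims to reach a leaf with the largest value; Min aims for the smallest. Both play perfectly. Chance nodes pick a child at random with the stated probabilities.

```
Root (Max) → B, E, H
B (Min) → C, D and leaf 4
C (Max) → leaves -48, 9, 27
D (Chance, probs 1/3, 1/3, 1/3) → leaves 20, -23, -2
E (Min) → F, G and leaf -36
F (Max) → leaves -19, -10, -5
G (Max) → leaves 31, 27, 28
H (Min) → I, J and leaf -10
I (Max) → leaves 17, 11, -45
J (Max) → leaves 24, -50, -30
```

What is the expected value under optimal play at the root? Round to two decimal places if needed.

-1.67

C (Max): max(-48, 9, 27) = 27
D (Chance): 1/3·20 + 1/3·-23 + 1/3·-2 = -1.67
B (Min): min(27, -1.67, 4) = -1.67
F (Max): max(-19, -10, -5) = -5
G (Max): max(31, 27, 28) = 31
E (Min): min(-5, 31, -36) = -36
I (Max): max(17, 11, -45) = 17
J (Max): max(24, -50, -30) = 24
H (Min): min(17, 24, -10) = -10
Root (Max): max(-1.67, -36, -10) = -1.67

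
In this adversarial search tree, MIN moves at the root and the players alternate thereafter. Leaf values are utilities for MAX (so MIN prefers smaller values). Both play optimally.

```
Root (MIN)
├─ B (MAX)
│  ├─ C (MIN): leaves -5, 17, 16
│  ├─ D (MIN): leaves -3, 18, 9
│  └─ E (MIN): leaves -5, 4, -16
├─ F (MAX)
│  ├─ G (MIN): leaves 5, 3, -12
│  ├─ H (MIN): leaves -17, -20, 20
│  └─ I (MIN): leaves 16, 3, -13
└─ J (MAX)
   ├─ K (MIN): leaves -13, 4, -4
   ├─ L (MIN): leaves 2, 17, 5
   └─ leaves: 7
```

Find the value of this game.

-12

C (MIN): min(-5, 17, 16) = -5
D (MIN): min(-3, 18, 9) = -3
E (MIN): min(-5, 4, -16) = -16
B (MAX): max(-5, -3, -16) = -3
G (MIN): min(5, 3, -12) = -12
H (MIN): min(-17, -20, 20) = -20
I (MIN): min(16, 3, -13) = -13
F (MAX): max(-12, -20, -13) = -12
K (MIN): min(-13, 4, -4) = -13
L (MIN): min(2, 17, 5) = 2
J (MAX): max(-13, 2, 7) = 7
Root (MIN): min(-3, -12, 7) = -12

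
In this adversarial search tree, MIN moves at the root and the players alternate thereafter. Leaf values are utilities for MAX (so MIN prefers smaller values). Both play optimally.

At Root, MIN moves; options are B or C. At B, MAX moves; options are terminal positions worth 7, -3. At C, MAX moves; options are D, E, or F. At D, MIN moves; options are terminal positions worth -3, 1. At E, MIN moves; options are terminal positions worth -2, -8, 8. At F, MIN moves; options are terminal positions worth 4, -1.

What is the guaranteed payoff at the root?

B (MAX): max(7, -3) = 7
D (MIN): min(-3, 1) = -3
E (MIN): min(-2, -8, 8) = -8
F (MIN): min(4, -1) = -1
C (MAX): max(-3, -8, -1) = -1
Root (MIN): min(7, -1) = -1

-1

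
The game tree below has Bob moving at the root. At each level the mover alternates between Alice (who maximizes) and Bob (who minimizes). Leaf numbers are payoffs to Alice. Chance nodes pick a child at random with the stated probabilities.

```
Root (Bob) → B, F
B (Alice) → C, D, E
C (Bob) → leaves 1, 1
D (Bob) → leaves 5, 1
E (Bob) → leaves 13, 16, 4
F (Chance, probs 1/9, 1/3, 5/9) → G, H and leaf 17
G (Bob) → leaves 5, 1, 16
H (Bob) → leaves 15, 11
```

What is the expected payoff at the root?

C (Bob): min(1, 1) = 1
D (Bob): min(5, 1) = 1
E (Bob): min(13, 16, 4) = 4
B (Alice): max(1, 1, 4) = 4
G (Bob): min(5, 1, 16) = 1
H (Bob): min(15, 11) = 11
F (Chance): 1/9·1 + 1/3·11 + 5/9·17 = 13.22
Root (Bob): min(4, 13.22) = 4

4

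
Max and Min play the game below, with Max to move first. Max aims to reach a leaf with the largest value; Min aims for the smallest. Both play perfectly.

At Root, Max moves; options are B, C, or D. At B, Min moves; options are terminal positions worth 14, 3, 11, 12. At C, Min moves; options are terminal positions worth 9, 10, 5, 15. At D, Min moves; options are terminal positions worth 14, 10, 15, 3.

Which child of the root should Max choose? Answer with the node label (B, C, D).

C

B (Min): min(14, 3, 11, 12) = 3
C (Min): min(9, 10, 5, 15) = 5
D (Min): min(14, 10, 15, 3) = 3
Root (Max): max(3, 5, 3) = 5
Max picks the child with the highest value: C (value 5).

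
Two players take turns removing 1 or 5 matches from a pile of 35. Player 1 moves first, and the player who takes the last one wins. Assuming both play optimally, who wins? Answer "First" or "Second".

Positions where the player to move wins (W) vs loses (L):
i:   0  1  2  3  4  5  6  7  8  9 10 11 12 13 14 15 16 17 18 19 20 21 22 23 24 25 26 27 28 29 30 31 32 33 34 35
     L  W  L  W  L  W  L  W  L  W  L  W  L  W  L  W  L  W  L  W  L  W  L  W  L  W  L  W  L  W  L  W  L  W  L  W
Position 35 is W, so the first player wins.

First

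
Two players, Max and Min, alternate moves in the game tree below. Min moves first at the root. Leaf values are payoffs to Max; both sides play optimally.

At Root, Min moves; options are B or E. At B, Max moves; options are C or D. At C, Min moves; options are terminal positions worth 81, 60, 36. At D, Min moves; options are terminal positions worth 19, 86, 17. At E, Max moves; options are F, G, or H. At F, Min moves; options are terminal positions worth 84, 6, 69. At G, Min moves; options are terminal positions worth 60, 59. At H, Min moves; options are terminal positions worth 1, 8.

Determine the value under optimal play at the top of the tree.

36

C (Min): min(81, 60, 36) = 36
D (Min): min(19, 86, 17) = 17
B (Max): max(36, 17) = 36
F (Min): min(84, 6, 69) = 6
G (Min): min(60, 59) = 59
H (Min): min(1, 8) = 1
E (Max): max(6, 59, 1) = 59
Root (Min): min(36, 59) = 36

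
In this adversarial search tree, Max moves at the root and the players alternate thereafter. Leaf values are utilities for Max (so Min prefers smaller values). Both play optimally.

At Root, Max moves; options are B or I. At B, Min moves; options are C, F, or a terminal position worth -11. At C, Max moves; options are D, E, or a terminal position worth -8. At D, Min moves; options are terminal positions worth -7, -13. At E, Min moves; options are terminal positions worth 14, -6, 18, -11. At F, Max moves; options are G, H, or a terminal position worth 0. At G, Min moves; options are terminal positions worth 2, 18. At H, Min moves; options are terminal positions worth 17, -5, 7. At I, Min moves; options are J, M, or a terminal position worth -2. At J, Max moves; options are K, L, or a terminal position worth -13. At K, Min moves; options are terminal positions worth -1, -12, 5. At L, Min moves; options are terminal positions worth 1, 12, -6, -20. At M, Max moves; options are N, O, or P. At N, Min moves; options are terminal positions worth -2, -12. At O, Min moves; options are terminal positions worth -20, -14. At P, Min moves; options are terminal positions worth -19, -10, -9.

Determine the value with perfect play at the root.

-11

D (Min): min(-7, -13) = -13
E (Min): min(14, -6, 18, -11) = -11
C (Max): max(-13, -11, -8) = -8
G (Min): min(2, 18) = 2
H (Min): min(17, -5, 7) = -5
F (Max): max(2, -5, 0) = 2
B (Min): min(-8, 2, -11) = -11
K (Min): min(-1, -12, 5) = -12
L (Min): min(1, 12, -6, -20) = -20
J (Max): max(-12, -20, -13) = -12
N (Min): min(-2, -12) = -12
O (Min): min(-20, -14) = -20
P (Min): min(-19, -10, -9) = -19
M (Max): max(-12, -20, -19) = -12
I (Min): min(-12, -12, -2) = -12
Root (Max): max(-11, -12) = -11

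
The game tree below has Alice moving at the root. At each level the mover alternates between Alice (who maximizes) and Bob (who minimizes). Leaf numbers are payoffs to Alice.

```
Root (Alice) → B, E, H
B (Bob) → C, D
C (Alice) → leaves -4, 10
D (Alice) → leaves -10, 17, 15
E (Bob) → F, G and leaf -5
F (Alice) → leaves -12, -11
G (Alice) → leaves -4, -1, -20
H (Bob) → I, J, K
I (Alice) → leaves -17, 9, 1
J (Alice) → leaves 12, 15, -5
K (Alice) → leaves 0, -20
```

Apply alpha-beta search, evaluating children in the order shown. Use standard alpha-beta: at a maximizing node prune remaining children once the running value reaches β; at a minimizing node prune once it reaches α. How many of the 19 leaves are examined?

C [α=-∞,β=+∞]: v=10
D [α=-∞,β=10]: v=17 after child 2 ≥ β → β-cutoff, skip 1
B [α=-∞,β=+∞]: v=10
F [α=10,β=+∞]: v=-11
E [α=10,β=+∞]: v=-11 after child 1 ≤ α → α-cutoff, skip 2
I [α=10,β=+∞]: v=9
H [α=10,β=+∞]: v=9 after child 1 ≤ α → α-cutoff, skip 2
Root [α=-∞,β=+∞]: v=10
Leaves evaluated: 9 of 19.

9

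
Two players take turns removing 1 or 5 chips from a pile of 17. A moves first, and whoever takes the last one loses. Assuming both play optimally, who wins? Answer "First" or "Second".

W/L table (W = player to move can force a win):
i:   0  1  2  3  4  5  6  7  8  9 10 11 12 13 14 15 16 17
     W  L  W  L  W  L  W  L  W  L  W  L  W  L  W  L  W  L
Position 17 is L, so the second player wins.

Second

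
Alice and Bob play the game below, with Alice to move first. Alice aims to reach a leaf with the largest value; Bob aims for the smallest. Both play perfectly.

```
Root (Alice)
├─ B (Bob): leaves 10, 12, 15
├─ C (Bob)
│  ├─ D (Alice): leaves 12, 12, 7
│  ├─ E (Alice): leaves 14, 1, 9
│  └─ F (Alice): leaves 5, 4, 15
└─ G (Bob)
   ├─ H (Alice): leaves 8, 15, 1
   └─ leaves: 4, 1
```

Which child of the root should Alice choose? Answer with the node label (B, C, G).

C

B (Bob): min(10, 12, 15) = 10
D (Alice): max(12, 12, 7) = 12
E (Alice): max(14, 1, 9) = 14
F (Alice): max(5, 4, 15) = 15
C (Bob): min(12, 14, 15) = 12
H (Alice): max(8, 15, 1) = 15
G (Bob): min(15, 4, 1) = 1
Root (Alice): max(10, 12, 1) = 12
Alice picks the child with the highest value: C (value 12).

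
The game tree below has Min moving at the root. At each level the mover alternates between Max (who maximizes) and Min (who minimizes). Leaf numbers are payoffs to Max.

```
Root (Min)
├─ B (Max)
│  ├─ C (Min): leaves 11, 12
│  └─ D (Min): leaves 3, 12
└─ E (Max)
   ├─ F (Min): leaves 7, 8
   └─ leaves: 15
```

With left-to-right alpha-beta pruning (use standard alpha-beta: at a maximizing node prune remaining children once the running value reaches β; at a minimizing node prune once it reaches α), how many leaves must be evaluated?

6

C [α=-∞,β=+∞]: v=11
D [α=11,β=+∞]: v=3 after child 1 ≤ α → α-cutoff, skip 1
B [α=-∞,β=+∞]: v=11
F [α=-∞,β=11]: v=7
E [α=-∞,β=11]: v=15
Root [α=-∞,β=+∞]: v=11
Leaves evaluated: 6 of 7.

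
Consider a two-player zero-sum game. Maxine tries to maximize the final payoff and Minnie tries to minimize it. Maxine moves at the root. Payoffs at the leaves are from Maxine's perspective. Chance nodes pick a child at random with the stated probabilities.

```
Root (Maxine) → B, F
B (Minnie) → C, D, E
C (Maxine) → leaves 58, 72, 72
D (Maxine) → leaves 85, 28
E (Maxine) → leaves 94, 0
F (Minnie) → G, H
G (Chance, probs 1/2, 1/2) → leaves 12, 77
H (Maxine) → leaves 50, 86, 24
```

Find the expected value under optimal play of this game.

72

C (Maxine): max(58, 72, 72) = 72
D (Maxine): max(85, 28) = 85
E (Maxine): max(94, 0) = 94
B (Minnie): min(72, 85, 94) = 72
G (Chance): 1/2·12 + 1/2·77 = 44.5
H (Maxine): max(50, 86, 24) = 86
F (Minnie): min(44.5, 86) = 44.5
Root (Maxine): max(72, 44.5) = 72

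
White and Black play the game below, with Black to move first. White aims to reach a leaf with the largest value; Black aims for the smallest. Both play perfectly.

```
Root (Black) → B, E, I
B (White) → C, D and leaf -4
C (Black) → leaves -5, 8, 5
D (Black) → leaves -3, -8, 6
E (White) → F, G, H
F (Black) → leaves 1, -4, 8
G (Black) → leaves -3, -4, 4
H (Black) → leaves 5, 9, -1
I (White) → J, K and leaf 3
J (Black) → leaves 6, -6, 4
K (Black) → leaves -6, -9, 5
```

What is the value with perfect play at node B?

C: min(-5, 8, 5) = -5
D: min(-3, -8, 6) = -8
B: max(-5, -8, -4) = -4

-4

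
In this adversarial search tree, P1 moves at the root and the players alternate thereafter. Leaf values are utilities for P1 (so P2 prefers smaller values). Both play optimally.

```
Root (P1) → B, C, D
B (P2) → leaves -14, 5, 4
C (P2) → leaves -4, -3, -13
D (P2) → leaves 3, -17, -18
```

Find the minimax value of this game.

-13

B (P2): min(-14, 5, 4) = -14
C (P2): min(-4, -3, -13) = -13
D (P2): min(3, -17, -18) = -18
Root (P1): max(-14, -13, -18) = -13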